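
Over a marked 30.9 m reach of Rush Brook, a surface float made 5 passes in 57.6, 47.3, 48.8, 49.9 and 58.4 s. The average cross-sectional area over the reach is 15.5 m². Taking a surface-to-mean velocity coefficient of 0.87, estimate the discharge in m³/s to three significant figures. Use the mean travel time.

t̄ = (57.6 + 47.3 + 48.8 + 49.9 + 58.4) / 5 = 52.4 s
v_surface = L / t̄ = 30.9 / 52.4 = 0.5897 m/s
v_mean = 0.87 × 0.5897 = 0.5130 m/s
Q = A × v_mean = 15.5 × 0.5130 = 7.952 m³/s

7.95 m³/s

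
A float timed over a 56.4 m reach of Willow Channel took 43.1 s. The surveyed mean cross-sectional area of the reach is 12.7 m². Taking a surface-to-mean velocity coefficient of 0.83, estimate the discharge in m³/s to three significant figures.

13.8 m³/s

v_surface = L / t̄ = 56.4 / 43.1 = 1.309 m/s
v_mean = 0.83 × 1.309 = 1.086 m/s
Q = A × v_mean = 12.7 × 1.086 = 13.79 m³/s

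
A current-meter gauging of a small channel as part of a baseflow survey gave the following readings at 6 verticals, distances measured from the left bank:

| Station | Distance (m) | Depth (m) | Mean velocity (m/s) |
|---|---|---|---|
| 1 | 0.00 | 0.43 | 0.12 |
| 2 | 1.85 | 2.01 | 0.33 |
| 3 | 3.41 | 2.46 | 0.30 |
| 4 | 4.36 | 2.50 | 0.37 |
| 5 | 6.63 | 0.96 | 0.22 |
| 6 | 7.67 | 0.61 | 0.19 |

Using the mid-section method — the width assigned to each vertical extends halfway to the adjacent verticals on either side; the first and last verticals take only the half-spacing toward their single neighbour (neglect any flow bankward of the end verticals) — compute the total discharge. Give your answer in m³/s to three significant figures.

w_1 = (1.85 − 0.00)/2 = 0.925 m; q_1 = 0.12 × 0.43 × 0.925 = 0.04773 m³/s
w_2 = (3.41 − 0.00)/2 = 1.705 m; q_2 = 0.33 × 2.01 × 1.705 = 1.131 m³/s
w_3 = (4.36 − 1.85)/2 = 1.255 m; q_3 = 0.30 × 2.46 × 1.255 = 0.9262 m³/s
w_4 = (6.63 − 3.41)/2 = 1.61 m; q_4 = 0.37 × 2.50 × 1.61 = 1.489 m³/s
w_5 = (7.67 − 4.36)/2 = 1.655 m; q_5 = 0.22 × 0.96 × 1.655 = 0.3495 m³/s
w_6 = (7.67 − 6.63)/2 = 0.52 m; q_6 = 0.19 × 0.61 × 0.52 = 0.06027 m³/s
Q = Σ qᵢ = 4.004 m³/s

4.00 m³/s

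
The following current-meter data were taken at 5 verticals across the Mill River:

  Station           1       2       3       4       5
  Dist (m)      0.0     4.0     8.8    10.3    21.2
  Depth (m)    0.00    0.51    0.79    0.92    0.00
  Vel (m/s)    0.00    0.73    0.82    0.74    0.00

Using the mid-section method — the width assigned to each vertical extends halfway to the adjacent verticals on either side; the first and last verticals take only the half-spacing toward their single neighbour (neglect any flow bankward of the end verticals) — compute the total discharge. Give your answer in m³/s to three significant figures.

7.90 m³/s

w_2 = (8.8 − 0.0)/2 = 4.4 m; q_2 = 0.73 × 0.51 × 4.4 = 1.638 m³/s
w_3 = (10.3 − 4.0)/2 = 3.15 m; q_3 = 0.82 × 0.79 × 3.15 = 2.041 m³/s
w_4 = (21.2 − 8.8)/2 = 6.2 m; q_4 = 0.74 × 0.92 × 6.2 = 4.221 m³/s
Stations 1, 5 contribute zero (depth or velocity is 0).
Q = Σ qᵢ = 7.900 m³/s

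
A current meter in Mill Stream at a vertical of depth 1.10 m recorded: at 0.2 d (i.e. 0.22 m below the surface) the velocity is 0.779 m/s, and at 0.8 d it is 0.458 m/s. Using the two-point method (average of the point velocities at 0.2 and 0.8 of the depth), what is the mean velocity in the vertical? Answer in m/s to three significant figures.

0.619 m/s

v̄ = (0.779 + 0.458) / 2 = 0.6185 m/s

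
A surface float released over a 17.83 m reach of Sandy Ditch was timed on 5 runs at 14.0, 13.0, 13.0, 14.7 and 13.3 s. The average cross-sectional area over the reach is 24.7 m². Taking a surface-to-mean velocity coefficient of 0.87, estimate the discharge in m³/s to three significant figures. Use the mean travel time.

t̄ = (14.0 + 13.0 + 13.0 + 14.7 + 13.3) / 5 = 13.6 s
v_surface = L / t̄ = 17.83 / 13.6 = 1.311 m/s
v_mean = 0.87 × 1.311 = 1.141 m/s
Q = A × v_mean = 24.7 × 1.141 = 28.17 m³/s

28.2 m³/s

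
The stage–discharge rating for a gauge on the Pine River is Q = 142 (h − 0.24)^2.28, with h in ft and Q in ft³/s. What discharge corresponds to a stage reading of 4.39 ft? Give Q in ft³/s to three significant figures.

Q = 142 × (4.39 − 0.24)^2.28 = 142 × 4.15^2.28 = 3643 ft³/s

3640 ft³/s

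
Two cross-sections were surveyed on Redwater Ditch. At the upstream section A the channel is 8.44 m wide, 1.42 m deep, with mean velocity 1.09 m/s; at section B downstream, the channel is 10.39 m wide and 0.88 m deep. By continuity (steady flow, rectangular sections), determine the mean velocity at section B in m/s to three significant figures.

1.43 m/s

Q = A₁V₁ = (8.44×1.42) × 1.09 = 13.06 m³/s
A₂ = 10.39 × 0.88 = 9.143 m²
V₂ = Q/A₂ = 13.06/9.143 = 1.429 m/s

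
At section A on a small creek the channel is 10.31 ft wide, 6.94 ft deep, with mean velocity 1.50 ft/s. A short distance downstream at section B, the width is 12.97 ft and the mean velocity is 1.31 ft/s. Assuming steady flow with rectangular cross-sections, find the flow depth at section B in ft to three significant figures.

6.32 ft

Q = A₁V₁ = (10.31×6.94) × 1.50 = 107.3 ft³/s
d₂ = Q/(b₂ V₂) = 107.3/(12.97×1.31) = 6.317 ft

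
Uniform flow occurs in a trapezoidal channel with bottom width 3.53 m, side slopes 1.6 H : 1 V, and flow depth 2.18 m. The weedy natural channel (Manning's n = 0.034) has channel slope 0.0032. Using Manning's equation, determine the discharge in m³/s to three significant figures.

30.3 m³/s

A = (b + z·y)·y = (3.53 + 1.6×2.18)×2.18 = 15.30 m²
P = b + 2y√(1+z²) = 3.53 + 2×2.18×√(1+1.6²) = 11.76 m
R = A/P = 15.30/11.76 = 1.301 m
Q = (1/n)·A·R^(2/3)·S^(1/2) = (1/0.034) × 15.30 × 1.301^(2/3) × 0.0032^(1/2) = 30.34 m³/s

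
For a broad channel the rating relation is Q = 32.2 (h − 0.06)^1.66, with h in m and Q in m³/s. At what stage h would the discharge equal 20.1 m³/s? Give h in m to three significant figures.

0.813 m

h − h₀ = (Q/C)^(1/b) = (20.1/32.2)^(1/1.66) = 0.7529 m
h = 0.06 + 0.7529 = 0.8129 m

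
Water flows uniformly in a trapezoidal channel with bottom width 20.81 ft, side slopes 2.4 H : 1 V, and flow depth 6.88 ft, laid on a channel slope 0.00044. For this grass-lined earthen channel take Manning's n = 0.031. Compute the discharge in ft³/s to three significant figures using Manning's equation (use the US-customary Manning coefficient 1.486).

A = (b + z·y)·y = (20.81 + 2.4×6.88)×6.88 = 256.8 ft²
P = b + 2y√(1+z²) = 20.81 + 2×6.88×√(1+2.4²) = 56.59 ft
R = A/P = 256.8/56.59 = 4.538 ft
Q = (1.486/n)·A·R^(2/3)·S^(1/2) = (1.486/0.031) × 256.8 × 4.538^(2/3) × 0.00044^(1/2) = 707.7 ft³/s

708 ft³/s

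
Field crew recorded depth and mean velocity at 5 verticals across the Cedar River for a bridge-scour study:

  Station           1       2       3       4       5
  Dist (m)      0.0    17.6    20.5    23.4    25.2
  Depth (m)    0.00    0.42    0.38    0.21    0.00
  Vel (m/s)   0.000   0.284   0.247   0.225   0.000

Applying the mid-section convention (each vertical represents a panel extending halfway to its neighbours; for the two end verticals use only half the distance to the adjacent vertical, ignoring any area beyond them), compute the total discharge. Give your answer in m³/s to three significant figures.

w_2 = (20.5 − 0.0)/2 = 10.25 m; q_2 = 0.284 × 0.42 × 10.25 = 1.223 m³/s
w_3 = (23.4 − 17.6)/2 = 2.9 m; q_3 = 0.247 × 0.38 × 2.9 = 0.2722 m³/s
w_4 = (25.2 − 20.5)/2 = 2.35 m; q_4 = 0.225 × 0.21 × 2.35 = 0.1110 m³/s
Stations 1, 5 contribute zero (depth or velocity is 0).
Q = Σ qᵢ = 1.606 m³/s

1.61 m³/s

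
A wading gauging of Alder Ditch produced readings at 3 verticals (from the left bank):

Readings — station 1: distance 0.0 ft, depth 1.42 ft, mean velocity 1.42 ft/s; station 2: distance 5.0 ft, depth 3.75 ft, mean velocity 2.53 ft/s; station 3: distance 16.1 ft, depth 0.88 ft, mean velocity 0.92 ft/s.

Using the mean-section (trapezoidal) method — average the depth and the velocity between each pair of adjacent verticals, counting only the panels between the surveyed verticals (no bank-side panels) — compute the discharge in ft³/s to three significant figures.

Panel 1-2: Δb = 5 ft, d̄ = (1.42+3.75)/2 = 2.585, v̄ = (1.42+2.53)/2 = 1.975 → q = 5×2.585×1.975 = 25.53 ft³/s
Panel 2-3: Δb = 11.1 ft, d̄ = (3.75+0.88)/2 = 2.315, v̄ = (2.53+0.92)/2 = 1.725 → q = 11.1×2.315×1.725 = 44.33 ft³/s
Q = Σ q = 69.85 ft³/s

69.9 ft³/s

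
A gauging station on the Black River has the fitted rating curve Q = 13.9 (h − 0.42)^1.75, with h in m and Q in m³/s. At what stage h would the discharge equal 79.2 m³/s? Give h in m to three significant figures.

3.12 m

h − h₀ = (Q/C)^(1/b) = (79.2/13.9)^(1/1.75) = 2.703 m
h = 0.42 + 2.703 = 3.123 m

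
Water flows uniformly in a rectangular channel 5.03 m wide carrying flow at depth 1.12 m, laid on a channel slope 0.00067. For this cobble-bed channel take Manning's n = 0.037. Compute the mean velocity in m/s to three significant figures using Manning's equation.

0.590 m/s

A = b·y = 5.03 × 1.12 = 5.634 m²
P = b + 2y = 5.03 + 2×1.12 = 7.270 m
R = A/P = 5.634/7.270 = 0.7749 m
Q = (1/n)·A·R^(2/3)·S^(1/2) = (1/0.037) × 5.634 × 0.7749^(2/3) × 0.00067^(1/2) = 3.325 m³/s
V = Q/A = 3.325/5.634 = 0.5902 m/s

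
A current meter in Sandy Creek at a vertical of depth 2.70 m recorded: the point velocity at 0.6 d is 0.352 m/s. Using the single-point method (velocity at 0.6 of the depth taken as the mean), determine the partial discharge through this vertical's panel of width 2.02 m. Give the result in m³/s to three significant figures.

v̄ = v₀.₆ = 0.352 m/s
q = v̄ × d × w = 0.3520 × 2.70 × 2.02 = 1.920 m³/s

1.92 m³/s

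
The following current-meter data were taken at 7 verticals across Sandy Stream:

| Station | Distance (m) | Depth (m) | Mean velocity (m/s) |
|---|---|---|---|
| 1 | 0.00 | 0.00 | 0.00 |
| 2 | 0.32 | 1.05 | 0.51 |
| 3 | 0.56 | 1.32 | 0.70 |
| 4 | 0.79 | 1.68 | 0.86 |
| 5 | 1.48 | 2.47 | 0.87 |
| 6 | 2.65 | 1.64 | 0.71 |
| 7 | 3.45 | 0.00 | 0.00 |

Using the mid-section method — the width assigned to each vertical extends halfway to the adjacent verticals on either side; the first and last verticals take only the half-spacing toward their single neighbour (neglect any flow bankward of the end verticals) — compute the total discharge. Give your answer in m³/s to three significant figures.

4.18 m³/s

w_2 = (0.56 − 0.00)/2 = 0.28 m; q_2 = 0.51 × 1.05 × 0.28 = 0.1499 m³/s
w_3 = (0.79 − 0.32)/2 = 0.235 m; q_3 = 0.70 × 1.32 × 0.235 = 0.2171 m³/s
w_4 = (1.48 − 0.56)/2 = 0.46 m; q_4 = 0.86 × 1.68 × 0.46 = 0.6646 m³/s
w_5 = (2.65 − 0.79)/2 = 0.93 m; q_5 = 0.87 × 2.47 × 0.93 = 1.998 m³/s
w_6 = (3.45 − 1.48)/2 = 0.985 m; q_6 = 0.71 × 1.64 × 0.985 = 1.147 m³/s
Stations 1, 7 contribute zero (depth or velocity is 0).
Q = Σ qᵢ = 4.177 m³/s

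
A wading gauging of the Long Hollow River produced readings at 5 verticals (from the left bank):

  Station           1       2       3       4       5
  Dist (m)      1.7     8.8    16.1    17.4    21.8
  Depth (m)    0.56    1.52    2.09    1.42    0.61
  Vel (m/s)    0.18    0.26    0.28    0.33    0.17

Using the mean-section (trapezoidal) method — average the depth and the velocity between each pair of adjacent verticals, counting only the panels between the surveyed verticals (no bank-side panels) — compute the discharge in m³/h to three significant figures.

25200 m³/h

Panel 1-2: Δb = 7.1 m, d̄ = (0.56+1.52)/2 = 1.04, v̄ = (0.18+0.26)/2 = 0.22 → q = 7.1×1.04×0.22 = 1.624 m³/s
Panel 2-3: Δb = 7.3 m, d̄ = (1.52+2.09)/2 = 1.805, v̄ = (0.26+0.28)/2 = 0.27 → q = 7.3×1.805×0.27 = 3.558 m³/s
Panel 3-4: Δb = 1.3 m, d̄ = (2.09+1.42)/2 = 1.755, v̄ = (0.28+0.33)/2 = 0.305 → q = 1.3×1.755×0.305 = 0.6959 m³/s
Panel 4-5: Δb = 4.4 m, d̄ = (1.42+0.61)/2 = 1.015, v̄ = (0.33+0.17)/2 = 0.25 → q = 4.4×1.015×0.25 = 1.117 m³/s
Q = Σ q = 6.994 m³/s
= 6.994 × 3600 = 25180 m³/h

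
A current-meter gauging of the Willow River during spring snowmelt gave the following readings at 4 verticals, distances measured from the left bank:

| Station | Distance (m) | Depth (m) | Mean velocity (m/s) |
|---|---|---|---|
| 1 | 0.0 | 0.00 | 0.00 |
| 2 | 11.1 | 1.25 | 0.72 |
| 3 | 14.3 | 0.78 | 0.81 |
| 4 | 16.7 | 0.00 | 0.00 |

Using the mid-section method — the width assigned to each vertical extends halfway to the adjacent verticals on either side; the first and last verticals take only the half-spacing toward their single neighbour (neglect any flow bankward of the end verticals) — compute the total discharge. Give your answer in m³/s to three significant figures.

8.20 m³/s

w_2 = (14.3 − 0.0)/2 = 7.15 m; q_2 = 0.72 × 1.25 × 7.15 = 6.435 m³/s
w_3 = (16.7 − 11.1)/2 = 2.8 m; q_3 = 0.81 × 0.78 × 2.8 = 1.769 m³/s
Stations 1, 4 contribute zero (depth or velocity is 0).
Q = Σ qᵢ = 8.204 m³/s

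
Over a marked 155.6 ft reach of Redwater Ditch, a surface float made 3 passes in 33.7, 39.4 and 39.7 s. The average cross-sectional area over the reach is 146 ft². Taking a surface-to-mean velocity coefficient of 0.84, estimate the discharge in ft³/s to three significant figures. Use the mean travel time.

t̄ = (33.7 + 39.4 + 39.7) / 3 = 37.6 s
v_surface = L / t̄ = 155.6 / 37.6 = 4.138 ft/s
v_mean = 0.84 × 4.138 = 3.476 ft/s
Q = A × v_mean = 146 × 3.476 = 507.5 ft³/s

508 ft³/s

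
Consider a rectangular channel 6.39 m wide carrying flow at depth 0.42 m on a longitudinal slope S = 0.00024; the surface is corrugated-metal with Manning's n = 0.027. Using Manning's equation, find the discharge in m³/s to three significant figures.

0.795 m³/s

A = b·y = 6.39 × 0.42 = 2.684 m²
P = b + 2y = 6.39 + 2×0.42 = 7.230 m
R = A/P = 2.684/7.230 = 0.3712 m
Q = (1/n)·A·R^(2/3)·S^(1/2) = (1/0.027) × 2.684 × 0.3712^(2/3) × 0.00024^(1/2) = 0.7954 m³/s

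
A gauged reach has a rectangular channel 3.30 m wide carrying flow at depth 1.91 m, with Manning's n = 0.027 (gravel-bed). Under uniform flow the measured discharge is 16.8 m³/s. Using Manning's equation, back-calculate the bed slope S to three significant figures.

A = b·y = 3.30 × 1.91 = 6.303 m²
P = b + 2y = 3.30 + 2×1.91 = 7.120 m
R = A/P = 6.303/7.120 = 0.8853 m
S = (Q·n / (1·A·R^(2/3)))² = (16.8×0.027 / (1×6.303×0.9220))² = 0.006093

0.00609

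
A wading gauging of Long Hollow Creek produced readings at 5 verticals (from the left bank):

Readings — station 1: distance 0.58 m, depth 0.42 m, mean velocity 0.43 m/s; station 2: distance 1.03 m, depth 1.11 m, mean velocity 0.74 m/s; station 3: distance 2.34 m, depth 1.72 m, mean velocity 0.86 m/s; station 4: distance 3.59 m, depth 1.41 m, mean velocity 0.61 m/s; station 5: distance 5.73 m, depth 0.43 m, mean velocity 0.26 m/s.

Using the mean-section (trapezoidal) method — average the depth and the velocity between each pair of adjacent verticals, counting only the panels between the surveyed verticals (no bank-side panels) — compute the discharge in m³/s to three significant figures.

Panel 1-2: Δb = 0.45 m, d̄ = (0.42+1.11)/2 = 0.765, v̄ = (0.43+0.74)/2 = 0.585 → q = 0.45×0.765×0.585 = 0.2014 m³/s
Panel 2-3: Δb = 1.31 m, d̄ = (1.11+1.72)/2 = 1.415, v̄ = (0.74+0.86)/2 = 0.8 → q = 1.31×1.415×0.8 = 1.483 m³/s
Panel 3-4: Δb = 1.25 m, d̄ = (1.72+1.41)/2 = 1.565, v̄ = (0.86+0.61)/2 = 0.735 → q = 1.25×1.565×0.735 = 1.438 m³/s
Panel 4-5: Δb = 2.14 m, d̄ = (1.41+0.43)/2 = 0.92, v̄ = (0.61+0.26)/2 = 0.435 → q = 2.14×0.92×0.435 = 0.8564 m³/s
Q = Σ q = 3.979 m³/s

3.98 m³/s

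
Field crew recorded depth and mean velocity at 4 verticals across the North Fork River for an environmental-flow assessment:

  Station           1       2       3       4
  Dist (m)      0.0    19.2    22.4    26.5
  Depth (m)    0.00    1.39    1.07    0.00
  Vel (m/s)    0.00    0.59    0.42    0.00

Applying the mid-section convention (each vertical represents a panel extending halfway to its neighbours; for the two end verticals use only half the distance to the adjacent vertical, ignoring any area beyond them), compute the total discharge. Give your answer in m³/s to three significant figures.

10.8 m³/s

w_2 = (22.4 − 0.0)/2 = 11.2 m; q_2 = 0.59 × 1.39 × 11.2 = 9.185 m³/s
w_3 = (26.5 − 19.2)/2 = 3.65 m; q_3 = 0.42 × 1.07 × 3.65 = 1.640 m³/s
Stations 1, 4 contribute zero (depth or velocity is 0).
Q = Σ qᵢ = 10.83 m³/s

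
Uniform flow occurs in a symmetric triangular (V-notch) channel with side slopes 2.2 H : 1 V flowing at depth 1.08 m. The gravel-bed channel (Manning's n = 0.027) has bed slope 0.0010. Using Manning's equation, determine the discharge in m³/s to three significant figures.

1.87 m³/s

A = z·y² = 2.2×1.08² = 2.566 m²
P = 2y√(1+z²) = 2×1.08×√(1+2.2²) = 5.220 m
R = A/P = 2.566/5.220 = 0.4916 m
Q = (1/n)·A·R^(2/3)·S^(1/2) = (1/0.027) × 2.566 × 0.4916^(2/3) × 0.0010^(1/2) = 1.872 m³/s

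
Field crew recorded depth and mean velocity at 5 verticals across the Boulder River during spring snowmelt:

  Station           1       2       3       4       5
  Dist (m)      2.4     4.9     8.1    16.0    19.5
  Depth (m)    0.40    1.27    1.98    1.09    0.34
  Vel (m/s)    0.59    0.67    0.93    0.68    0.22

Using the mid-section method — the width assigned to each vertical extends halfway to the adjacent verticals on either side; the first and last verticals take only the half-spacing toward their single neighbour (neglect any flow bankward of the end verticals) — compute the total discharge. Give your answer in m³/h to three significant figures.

62300 m³/h

w_1 = (4.9 − 2.4)/2 = 1.25 m; q_1 = 0.59 × 0.40 × 1.25 = 0.2950 m³/s
w_2 = (8.1 − 2.4)/2 = 2.85 m; q_2 = 0.67 × 1.27 × 2.85 = 2.425 m³/s
w_3 = (16.0 − 4.9)/2 = 5.55 m; q_3 = 0.93 × 1.98 × 5.55 = 10.22 m³/s
w_4 = (19.5 − 8.1)/2 = 5.7 m; q_4 = 0.68 × 1.09 × 5.7 = 4.225 m³/s
w_5 = (19.5 − 16.0)/2 = 1.75 m; q_5 = 0.22 × 0.34 × 1.75 = 0.1309 m³/s
Q = Σ qᵢ = 17.30 m³/s
= 17.30 × 3600 = 62260 m³/h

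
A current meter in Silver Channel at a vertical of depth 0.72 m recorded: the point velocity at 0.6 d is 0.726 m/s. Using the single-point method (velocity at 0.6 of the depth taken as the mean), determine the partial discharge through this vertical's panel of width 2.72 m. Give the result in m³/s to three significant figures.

1.42 m³/s

v̄ = v₀.₆ = 0.726 m/s
q = v̄ × d × w = 0.7260 × 0.72 × 2.72 = 1.422 m³/s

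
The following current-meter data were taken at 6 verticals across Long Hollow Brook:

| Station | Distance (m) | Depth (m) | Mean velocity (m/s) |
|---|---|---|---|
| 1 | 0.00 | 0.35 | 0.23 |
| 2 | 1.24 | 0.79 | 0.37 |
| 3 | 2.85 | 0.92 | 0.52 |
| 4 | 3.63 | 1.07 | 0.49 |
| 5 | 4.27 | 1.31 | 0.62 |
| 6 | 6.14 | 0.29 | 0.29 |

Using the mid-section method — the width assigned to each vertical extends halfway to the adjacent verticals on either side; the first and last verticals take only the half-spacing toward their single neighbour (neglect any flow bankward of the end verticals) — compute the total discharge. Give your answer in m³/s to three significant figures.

2.51 m³/s

w_1 = (1.24 − 0.00)/2 = 0.62 m; q_1 = 0.23 × 0.35 × 0.62 = 0.04991 m³/s
w_2 = (2.85 − 0.00)/2 = 1.425 m; q_2 = 0.37 × 0.79 × 1.425 = 0.4165 m³/s
w_3 = (3.63 − 1.24)/2 = 1.195 m; q_3 = 0.52 × 0.92 × 1.195 = 0.5717 m³/s
w_4 = (4.27 − 2.85)/2 = 0.71 m; q_4 = 0.49 × 1.07 × 0.71 = 0.3723 m³/s
w_5 = (6.14 − 3.63)/2 = 1.255 m; q_5 = 0.62 × 1.31 × 1.255 = 1.019 m³/s
w_6 = (6.14 − 4.27)/2 = 0.935 m; q_6 = 0.29 × 0.29 × 0.935 = 0.07863 m³/s
Q = Σ qᵢ = 2.508 m³/s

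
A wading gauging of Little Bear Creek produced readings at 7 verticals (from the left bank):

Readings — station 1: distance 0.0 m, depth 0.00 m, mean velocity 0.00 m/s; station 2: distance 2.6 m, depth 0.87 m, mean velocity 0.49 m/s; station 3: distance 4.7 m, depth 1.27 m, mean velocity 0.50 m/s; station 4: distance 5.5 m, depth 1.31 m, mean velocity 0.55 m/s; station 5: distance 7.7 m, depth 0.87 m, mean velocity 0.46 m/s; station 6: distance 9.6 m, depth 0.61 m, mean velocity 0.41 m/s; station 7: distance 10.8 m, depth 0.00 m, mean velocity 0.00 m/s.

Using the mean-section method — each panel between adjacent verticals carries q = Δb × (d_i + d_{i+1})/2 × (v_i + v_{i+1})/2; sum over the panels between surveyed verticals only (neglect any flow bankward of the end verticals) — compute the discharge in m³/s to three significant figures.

3.83 m³/s

Panel 1-2: Δb = 2.6 m, d̄ = (0.00+0.87)/2 = 0.435, v̄ = (0.00+0.49)/2 = 0.245 → q = 2.6×0.435×0.245 = 0.2771 m³/s
Panel 2-3: Δb = 2.1 m, d̄ = (0.87+1.27)/2 = 1.07, v̄ = (0.49+0.50)/2 = 0.495 → q = 2.1×1.07×0.495 = 1.112 m³/s
Panel 3-4: Δb = 0.8 m, d̄ = (1.27+1.31)/2 = 1.29, v̄ = (0.50+0.55)/2 = 0.525 → q = 0.8×1.29×0.525 = 0.5418 m³/s
Panel 4-5: Δb = 2.2 m, d̄ = (1.31+0.87)/2 = 1.09, v̄ = (0.55+0.46)/2 = 0.505 → q = 2.2×1.09×0.505 = 1.211 m³/s
Panel 5-6: Δb = 1.9 m, d̄ = (0.87+0.61)/2 = 0.74, v̄ = (0.46+0.41)/2 = 0.435 → q = 1.9×0.74×0.435 = 0.6116 m³/s
Panel 6-7: Δb = 1.2 m, d̄ = (0.61+0.00)/2 = 0.305, v̄ = (0.41+0.00)/2 = 0.205 → q = 1.2×0.305×0.205 = 0.07503 m³/s
Q = Σ q = 3.829 m³/s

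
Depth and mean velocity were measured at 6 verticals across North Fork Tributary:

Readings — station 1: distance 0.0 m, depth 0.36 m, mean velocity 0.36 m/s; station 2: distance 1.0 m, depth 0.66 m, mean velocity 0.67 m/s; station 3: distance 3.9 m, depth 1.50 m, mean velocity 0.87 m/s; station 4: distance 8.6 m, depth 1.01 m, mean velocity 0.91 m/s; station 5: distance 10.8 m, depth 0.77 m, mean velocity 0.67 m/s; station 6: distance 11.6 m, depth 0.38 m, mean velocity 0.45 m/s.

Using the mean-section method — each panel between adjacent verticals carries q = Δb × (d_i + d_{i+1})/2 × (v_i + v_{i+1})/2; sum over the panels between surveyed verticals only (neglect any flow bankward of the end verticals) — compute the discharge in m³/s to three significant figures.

9.73 m³/s

Panel 1-2: Δb = 1 m, d̄ = (0.36+0.66)/2 = 0.51, v̄ = (0.36+0.67)/2 = 0.515 → q = 1×0.51×0.515 = 0.2627 m³/s
Panel 2-3: Δb = 2.9 m, d̄ = (0.66+1.50)/2 = 1.08, v̄ = (0.67+0.87)/2 = 0.77 → q = 2.9×1.08×0.77 = 2.412 m³/s
Panel 3-4: Δb = 4.7 m, d̄ = (1.50+1.01)/2 = 1.255, v̄ = (0.87+0.91)/2 = 0.89 → q = 4.7×1.255×0.89 = 5.250 m³/s
Panel 4-5: Δb = 2.2 m, d̄ = (1.01+0.77)/2 = 0.89, v̄ = (0.91+0.67)/2 = 0.79 → q = 2.2×0.89×0.79 = 1.547 m³/s
Panel 5-6: Δb = 0.8 m, d̄ = (0.77+0.38)/2 = 0.575, v̄ = (0.67+0.45)/2 = 0.56 → q = 0.8×0.575×0.56 = 0.2576 m³/s
Q = Σ q = 9.728 m³/s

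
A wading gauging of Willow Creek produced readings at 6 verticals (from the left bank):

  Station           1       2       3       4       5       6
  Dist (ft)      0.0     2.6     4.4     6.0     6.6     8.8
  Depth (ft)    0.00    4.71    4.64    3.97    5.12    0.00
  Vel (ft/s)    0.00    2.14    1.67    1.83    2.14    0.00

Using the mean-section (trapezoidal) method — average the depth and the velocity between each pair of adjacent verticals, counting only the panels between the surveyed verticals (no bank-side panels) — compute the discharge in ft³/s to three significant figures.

Panel 1-2: Δb = 2.6 ft, d̄ = (0.00+4.71)/2 = 2.355, v̄ = (0.00+2.14)/2 = 1.07 → q = 2.6×2.355×1.07 = 6.552 ft³/s
Panel 2-3: Δb = 1.8 ft, d̄ = (4.71+4.64)/2 = 4.675, v̄ = (2.14+1.67)/2 = 1.905 → q = 1.8×4.675×1.905 = 16.03 ft³/s
Panel 3-4: Δb = 1.6 ft, d̄ = (4.64+3.97)/2 = 4.305, v̄ = (1.67+1.83)/2 = 1.75 → q = 1.6×4.305×1.75 = 12.05 ft³/s
Panel 4-5: Δb = 0.6 ft, d̄ = (3.97+5.12)/2 = 4.545, v̄ = (1.83+2.14)/2 = 1.985 → q = 0.6×4.545×1.985 = 5.413 ft³/s
Panel 5-6: Δb = 2.2 ft, d̄ = (5.12+0.00)/2 = 2.56, v̄ = (2.14+0.00)/2 = 1.07 → q = 2.2×2.56×1.07 = 6.026 ft³/s
Q = Σ q = 46.08 ft³/s

46.1 ft³/s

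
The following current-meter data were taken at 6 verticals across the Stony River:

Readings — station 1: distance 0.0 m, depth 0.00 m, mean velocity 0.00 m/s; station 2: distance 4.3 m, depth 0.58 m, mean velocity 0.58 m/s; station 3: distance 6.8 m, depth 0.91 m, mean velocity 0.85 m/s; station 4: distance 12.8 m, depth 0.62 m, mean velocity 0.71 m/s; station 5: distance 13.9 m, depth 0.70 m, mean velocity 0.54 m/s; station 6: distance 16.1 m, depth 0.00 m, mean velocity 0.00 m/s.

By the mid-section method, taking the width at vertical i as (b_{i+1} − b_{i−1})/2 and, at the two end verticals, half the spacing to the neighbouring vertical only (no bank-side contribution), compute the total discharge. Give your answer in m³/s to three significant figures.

6.62 m³/s

w_2 = (6.8 − 0.0)/2 = 3.4 m; q_2 = 0.58 × 0.58 × 3.4 = 1.144 m³/s
w_3 = (12.8 − 4.3)/2 = 4.25 m; q_3 = 0.85 × 0.91 × 4.25 = 3.287 m³/s
w_4 = (13.9 − 6.8)/2 = 3.55 m; q_4 = 0.71 × 0.62 × 3.55 = 1.563 m³/s
w_5 = (16.1 − 12.8)/2 = 1.65 m; q_5 = 0.54 × 0.70 × 1.65 = 0.6237 m³/s
Stations 1, 6 contribute zero (depth or velocity is 0).
Q = Σ qᵢ = 6.618 m³/s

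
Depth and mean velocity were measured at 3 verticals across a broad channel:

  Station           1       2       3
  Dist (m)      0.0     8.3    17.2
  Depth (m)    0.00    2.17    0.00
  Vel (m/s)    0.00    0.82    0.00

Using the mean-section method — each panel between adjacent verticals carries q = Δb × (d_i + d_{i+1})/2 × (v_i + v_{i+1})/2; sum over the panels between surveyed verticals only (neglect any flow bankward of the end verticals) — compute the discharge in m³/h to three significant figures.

27500 m³/h

Panel 1-2: Δb = 8.3 m, d̄ = (0.00+2.17)/2 = 1.085, v̄ = (0.00+0.82)/2 = 0.41 → q = 8.3×1.085×0.41 = 3.692 m³/s
Panel 2-3: Δb = 8.9 m, d̄ = (2.17+0.00)/2 = 1.085, v̄ = (0.82+0.00)/2 = 0.41 → q = 8.9×1.085×0.41 = 3.959 m³/s
Q = Σ q = 7.651 m³/s
= 7.651 × 3600 = 27550 m³/h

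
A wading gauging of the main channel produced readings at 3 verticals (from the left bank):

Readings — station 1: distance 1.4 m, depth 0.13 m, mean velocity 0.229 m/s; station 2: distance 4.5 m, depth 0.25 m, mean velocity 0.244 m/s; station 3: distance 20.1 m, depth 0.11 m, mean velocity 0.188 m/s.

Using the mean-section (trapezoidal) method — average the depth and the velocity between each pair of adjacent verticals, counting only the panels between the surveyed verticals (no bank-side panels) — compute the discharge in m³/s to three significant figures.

0.746 m³/s

Panel 1-2: Δb = 3.1 m, d̄ = (0.13+0.25)/2 = 0.19, v̄ = (0.229+0.244)/2 = 0.2365 → q = 3.1×0.19×0.2365 = 0.1393 m³/s
Panel 2-3: Δb = 15.6 m, d̄ = (0.25+0.11)/2 = 0.18, v̄ = (0.244+0.188)/2 = 0.216 → q = 15.6×0.18×0.216 = 0.6065 m³/s
Q = Σ q = 0.7458 m³/s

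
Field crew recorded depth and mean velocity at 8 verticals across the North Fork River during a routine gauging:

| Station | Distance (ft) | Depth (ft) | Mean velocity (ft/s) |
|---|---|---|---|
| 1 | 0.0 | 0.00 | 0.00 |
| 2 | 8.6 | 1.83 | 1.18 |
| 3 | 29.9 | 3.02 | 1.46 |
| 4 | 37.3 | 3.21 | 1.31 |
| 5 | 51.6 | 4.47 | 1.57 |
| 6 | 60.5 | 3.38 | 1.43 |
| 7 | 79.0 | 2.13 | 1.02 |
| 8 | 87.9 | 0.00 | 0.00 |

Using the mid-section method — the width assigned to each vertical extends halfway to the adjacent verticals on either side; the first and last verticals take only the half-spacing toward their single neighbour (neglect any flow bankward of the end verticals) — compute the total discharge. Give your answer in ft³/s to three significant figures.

319 ft³/s

w_2 = (29.9 − 0.0)/2 = 14.95 ft; q_2 = 1.18 × 1.83 × 14.95 = 32.28 ft³/s
w_3 = (37.3 − 8.6)/2 = 14.35 ft; q_3 = 1.46 × 3.02 × 14.35 = 63.27 ft³/s
w_4 = (51.6 − 29.9)/2 = 10.85 ft; q_4 = 1.31 × 3.21 × 10.85 = 45.63 ft³/s
w_5 = (60.5 − 37.3)/2 = 11.6 ft; q_5 = 1.57 × 4.47 × 11.6 = 81.41 ft³/s
w_6 = (79.0 − 51.6)/2 = 13.7 ft; q_6 = 1.43 × 3.38 × 13.7 = 66.22 ft³/s
w_7 = (87.9 − 60.5)/2 = 13.7 ft; q_7 = 1.02 × 2.13 × 13.7 = 29.76 ft³/s
Stations 1, 8 contribute zero (depth or velocity is 0).
Q = Σ qᵢ = 318.6 ft³/s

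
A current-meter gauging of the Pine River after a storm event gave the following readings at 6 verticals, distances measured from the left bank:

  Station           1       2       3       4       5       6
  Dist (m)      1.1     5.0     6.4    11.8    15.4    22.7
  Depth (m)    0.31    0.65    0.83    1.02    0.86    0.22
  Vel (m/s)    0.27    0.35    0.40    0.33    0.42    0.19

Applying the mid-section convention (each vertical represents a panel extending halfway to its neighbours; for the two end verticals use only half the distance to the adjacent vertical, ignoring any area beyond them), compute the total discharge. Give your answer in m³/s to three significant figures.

w_1 = (5.0 − 1.1)/2 = 1.95 m; q_1 = 0.27 × 0.31 × 1.95 = 0.1632 m³/s
w_2 = (6.4 − 1.1)/2 = 2.65 m; q_2 = 0.35 × 0.65 × 2.65 = 0.6029 m³/s
w_3 = (11.8 − 5.0)/2 = 3.4 m; q_3 = 0.40 × 0.83 × 3.4 = 1.129 m³/s
w_4 = (15.4 − 6.4)/2 = 4.5 m; q_4 = 0.33 × 1.02 × 4.5 = 1.515 m³/s
w_5 = (22.7 − 11.8)/2 = 5.45 m; q_5 = 0.42 × 0.86 × 5.45 = 1.969 m³/s
w_6 = (22.7 − 15.4)/2 = 3.65 m; q_6 = 0.19 × 0.22 × 3.65 = 0.1526 m³/s
Q = Σ qᵢ = 5.531 m³/s

5.53 m³/s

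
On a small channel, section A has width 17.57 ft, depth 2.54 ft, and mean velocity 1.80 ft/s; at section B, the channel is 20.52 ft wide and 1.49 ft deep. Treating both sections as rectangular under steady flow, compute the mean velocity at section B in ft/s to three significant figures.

Q = A₁V₁ = (17.57×2.54) × 1.80 = 80.33 ft³/s
A₂ = 20.52 × 1.49 = 30.57 ft²
V₂ = Q/A₂ = 80.33/30.57 = 2.627 ft/s

2.63 ft/s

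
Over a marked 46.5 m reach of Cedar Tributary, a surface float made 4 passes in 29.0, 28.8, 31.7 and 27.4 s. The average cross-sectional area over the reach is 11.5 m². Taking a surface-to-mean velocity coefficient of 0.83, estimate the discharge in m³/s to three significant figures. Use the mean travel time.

15.2 m³/s

t̄ = (29.0 + 28.8 + 31.7 + 27.4) / 4 = 29.225 s
v_surface = L / t̄ = 46.5 / 29.225 = 1.591 m/s
v_mean = 0.83 × 1.591 = 1.321 m/s
Q = A × v_mean = 11.5 × 1.321 = 15.19 m³/s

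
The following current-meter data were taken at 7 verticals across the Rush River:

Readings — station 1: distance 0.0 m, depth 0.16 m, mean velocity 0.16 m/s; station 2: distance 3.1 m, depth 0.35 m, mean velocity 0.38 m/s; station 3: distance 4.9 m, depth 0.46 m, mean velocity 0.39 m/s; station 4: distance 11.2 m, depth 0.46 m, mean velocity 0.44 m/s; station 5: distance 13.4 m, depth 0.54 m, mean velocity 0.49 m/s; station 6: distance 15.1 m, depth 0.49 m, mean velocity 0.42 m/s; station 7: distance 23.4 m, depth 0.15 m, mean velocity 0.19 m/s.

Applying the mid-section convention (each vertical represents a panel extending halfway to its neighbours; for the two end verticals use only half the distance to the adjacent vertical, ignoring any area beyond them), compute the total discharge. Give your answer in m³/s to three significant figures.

w_1 = (3.1 − 0.0)/2 = 1.55 m; q_1 = 0.16 × 0.16 × 1.55 = 0.03968 m³/s
w_2 = (4.9 − 0.0)/2 = 2.45 m; q_2 = 0.38 × 0.35 × 2.45 = 0.3259 m³/s
w_3 = (11.2 − 3.1)/2 = 4.05 m; q_3 = 0.39 × 0.46 × 4.05 = 0.7266 m³/s
w_4 = (13.4 − 4.9)/2 = 4.25 m; q_4 = 0.44 × 0.46 × 4.25 = 0.8602 m³/s
w_5 = (15.1 − 11.2)/2 = 1.95 m; q_5 = 0.49 × 0.54 × 1.95 = 0.5160 m³/s
w_6 = (23.4 − 13.4)/2 = 5 m; q_6 = 0.42 × 0.49 × 5 = 1.029 m³/s
w_7 = (23.4 − 15.1)/2 = 4.15 m; q_7 = 0.19 × 0.15 × 4.15 = 0.1183 m³/s
Q = Σ qᵢ = 3.616 m³/s

3.62 m³/s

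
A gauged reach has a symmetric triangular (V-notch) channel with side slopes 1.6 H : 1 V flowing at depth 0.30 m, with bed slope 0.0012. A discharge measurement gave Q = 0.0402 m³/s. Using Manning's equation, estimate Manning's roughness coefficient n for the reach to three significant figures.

A = z·y² = 1.6×0.30² = 0.1440 m²
P = 2y√(1+z²) = 2×0.30×√(1+1.6²) = 1.132 m
R = A/P = 0.1440/1.132 = 0.1272 m
n = (1/Q)·A·R^(2/3)·S^(1/2) = (1/0.0402) × 0.1440 × 0.2529 × 0.03464 = 0.03138

0.0314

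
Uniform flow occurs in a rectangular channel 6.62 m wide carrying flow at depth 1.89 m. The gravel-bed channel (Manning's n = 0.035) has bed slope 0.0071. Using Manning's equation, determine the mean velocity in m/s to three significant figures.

A = b·y = 6.62 × 1.89 = 12.51 m²
P = b + 2y = 6.62 + 2×1.89 = 10.40 m
R = A/P = 12.51/10.40 = 1.203 m
Q = (1/n)·A·R^(2/3)·S^(1/2) = (1/0.035) × 12.51 × 1.203^(2/3) × 0.0071^(1/2) = 34.07 m³/s
V = Q/A = 34.07/12.51 = 2.723 m/s

2.72 m/s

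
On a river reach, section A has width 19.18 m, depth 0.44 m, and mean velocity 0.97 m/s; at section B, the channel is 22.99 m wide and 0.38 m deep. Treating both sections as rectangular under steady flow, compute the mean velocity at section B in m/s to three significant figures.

0.937 m/s

Q = A₁V₁ = (19.18×0.44) × 0.97 = 8.186 m³/s
A₂ = 22.99 × 0.38 = 8.736 m²
V₂ = Q/A₂ = 8.186/8.736 = 0.9370 m/s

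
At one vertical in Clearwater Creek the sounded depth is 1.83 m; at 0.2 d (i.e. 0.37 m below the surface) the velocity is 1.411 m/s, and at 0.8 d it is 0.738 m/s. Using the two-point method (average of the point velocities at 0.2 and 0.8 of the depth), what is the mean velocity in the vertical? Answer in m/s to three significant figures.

v̄ = (1.411 + 0.738) / 2 = 1.075 m/s

1.07 m/s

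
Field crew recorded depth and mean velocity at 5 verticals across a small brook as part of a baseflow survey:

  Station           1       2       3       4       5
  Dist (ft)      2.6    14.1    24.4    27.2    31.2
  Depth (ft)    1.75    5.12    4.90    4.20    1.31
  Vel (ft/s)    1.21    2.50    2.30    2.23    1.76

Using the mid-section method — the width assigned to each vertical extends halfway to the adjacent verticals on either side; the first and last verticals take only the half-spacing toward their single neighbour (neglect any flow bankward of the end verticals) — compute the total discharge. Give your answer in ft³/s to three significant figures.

w_1 = (14.1 − 2.6)/2 = 5.75 ft; q_1 = 1.21 × 1.75 × 5.75 = 12.18 ft³/s
w_2 = (24.4 − 2.6)/2 = 10.9 ft; q_2 = 2.50 × 5.12 × 10.9 = 139.5 ft³/s
w_3 = (27.2 − 14.1)/2 = 6.55 ft; q_3 = 2.30 × 4.90 × 6.55 = 73.82 ft³/s
w_4 = (31.2 − 24.4)/2 = 3.4 ft; q_4 = 2.23 × 4.20 × 3.4 = 31.84 ft³/s
w_5 = (31.2 − 27.2)/2 = 2 ft; q_5 = 1.76 × 1.31 × 2 = 4.611 ft³/s
Q = Σ qᵢ = 262.0 ft³/s

262 ft³/s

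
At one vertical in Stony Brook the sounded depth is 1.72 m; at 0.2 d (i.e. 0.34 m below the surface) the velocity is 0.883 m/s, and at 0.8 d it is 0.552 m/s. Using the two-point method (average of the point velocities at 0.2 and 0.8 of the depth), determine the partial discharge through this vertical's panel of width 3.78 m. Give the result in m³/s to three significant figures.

v̄ = (0.883 + 0.552) / 2 = 0.7175 m/s
q = v̄ × d × w = 0.7175 × 1.72 × 3.78 = 4.665 m³/s

4.66 m³/s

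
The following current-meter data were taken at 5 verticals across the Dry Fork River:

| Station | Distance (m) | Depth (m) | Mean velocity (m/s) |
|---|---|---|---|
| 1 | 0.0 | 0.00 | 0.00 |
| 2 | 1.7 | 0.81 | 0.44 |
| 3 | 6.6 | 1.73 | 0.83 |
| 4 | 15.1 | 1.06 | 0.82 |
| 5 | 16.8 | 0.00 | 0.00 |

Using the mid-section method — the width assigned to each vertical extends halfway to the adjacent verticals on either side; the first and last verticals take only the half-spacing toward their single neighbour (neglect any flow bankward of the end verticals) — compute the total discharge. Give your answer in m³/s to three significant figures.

w_2 = (6.6 − 0.0)/2 = 3.3 m; q_2 = 0.44 × 0.81 × 3.3 = 1.176 m³/s
w_3 = (15.1 − 1.7)/2 = 6.7 m; q_3 = 0.83 × 1.73 × 6.7 = 9.621 m³/s
w_4 = (16.8 − 6.6)/2 = 5.1 m; q_4 = 0.82 × 1.06 × 5.1 = 4.433 m³/s
Stations 1, 5 contribute zero (depth or velocity is 0).
Q = Σ qᵢ = 15.23 m³/s

15.2 m³/s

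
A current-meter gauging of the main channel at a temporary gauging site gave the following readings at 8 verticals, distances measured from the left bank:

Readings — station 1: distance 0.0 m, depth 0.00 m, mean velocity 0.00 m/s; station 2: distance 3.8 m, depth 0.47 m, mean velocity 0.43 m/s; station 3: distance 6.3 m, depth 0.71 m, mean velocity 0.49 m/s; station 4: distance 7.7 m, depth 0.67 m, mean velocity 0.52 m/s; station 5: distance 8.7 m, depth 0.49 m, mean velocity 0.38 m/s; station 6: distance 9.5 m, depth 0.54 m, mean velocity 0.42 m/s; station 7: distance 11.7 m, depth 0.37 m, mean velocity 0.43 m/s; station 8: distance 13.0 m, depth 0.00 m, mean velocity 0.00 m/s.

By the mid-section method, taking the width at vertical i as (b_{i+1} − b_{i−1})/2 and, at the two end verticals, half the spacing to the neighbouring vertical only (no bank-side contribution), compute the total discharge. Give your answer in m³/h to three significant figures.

w_2 = (6.3 − 0.0)/2 = 3.15 m; q_2 = 0.43 × 0.47 × 3.15 = 0.6366 m³/s
w_3 = (7.7 − 3.8)/2 = 1.95 m; q_3 = 0.49 × 0.71 × 1.95 = 0.6784 m³/s
w_4 = (8.7 − 6.3)/2 = 1.2 m; q_4 = 0.52 × 0.67 × 1.2 = 0.4181 m³/s
w_5 = (9.5 − 7.7)/2 = 0.9 m; q_5 = 0.38 × 0.49 × 0.9 = 0.1676 m³/s
w_6 = (11.7 − 8.7)/2 = 1.5 m; q_6 = 0.42 × 0.54 × 1.5 = 0.3402 m³/s
w_7 = (13.0 − 9.5)/2 = 1.75 m; q_7 = 0.43 × 0.37 × 1.75 = 0.2784 m³/s
Stations 1, 8 contribute zero (depth or velocity is 0).
Q = Σ qᵢ = 2.519 m³/s
= 2.519 × 3600 = 9069 m³/h

9070 m³/h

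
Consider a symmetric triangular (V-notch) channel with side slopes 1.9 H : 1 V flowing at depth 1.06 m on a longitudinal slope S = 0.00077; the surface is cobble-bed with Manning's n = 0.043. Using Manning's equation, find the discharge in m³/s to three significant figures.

A = z·y² = 1.9×1.06² = 2.135 m²
P = 2y√(1+z²) = 2×1.06×√(1+1.9²) = 4.552 m
R = A/P = 2.135/4.552 = 0.4690 m
Q = (1/n)·A·R^(2/3)·S^(1/2) = (1/0.043) × 2.135 × 0.4690^(2/3) × 0.00077^(1/2) = 0.8316 m³/s

0.832 m³/s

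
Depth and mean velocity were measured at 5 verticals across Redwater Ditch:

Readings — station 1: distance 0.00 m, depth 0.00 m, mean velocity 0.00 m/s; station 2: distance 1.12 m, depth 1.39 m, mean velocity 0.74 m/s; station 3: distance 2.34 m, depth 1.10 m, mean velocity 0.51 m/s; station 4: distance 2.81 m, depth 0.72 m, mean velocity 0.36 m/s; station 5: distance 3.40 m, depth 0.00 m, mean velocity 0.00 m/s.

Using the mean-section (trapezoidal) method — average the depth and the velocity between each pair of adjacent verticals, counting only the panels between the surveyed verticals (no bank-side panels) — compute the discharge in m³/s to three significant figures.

1.46 m³/s

Panel 1-2: Δb = 1.12 m, d̄ = (0.00+1.39)/2 = 0.695, v̄ = (0.00+0.74)/2 = 0.37 → q = 1.12×0.695×0.37 = 0.2880 m³/s
Panel 2-3: Δb = 1.22 m, d̄ = (1.39+1.10)/2 = 1.245, v̄ = (0.74+0.51)/2 = 0.625 → q = 1.22×1.245×0.625 = 0.9493 m³/s
Panel 3-4: Δb = 0.47 m, d̄ = (1.10+0.72)/2 = 0.91, v̄ = (0.51+0.36)/2 = 0.435 → q = 0.47×0.91×0.435 = 0.1860 m³/s
Panel 4-5: Δb = 0.59 m, d̄ = (0.72+0.00)/2 = 0.36, v̄ = (0.36+0.00)/2 = 0.18 → q = 0.59×0.36×0.18 = 0.03823 m³/s
Q = Σ q = 1.462 m³/s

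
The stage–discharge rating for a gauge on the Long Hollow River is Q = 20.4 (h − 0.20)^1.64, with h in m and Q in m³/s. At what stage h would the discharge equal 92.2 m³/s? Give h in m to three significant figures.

h − h₀ = (Q/C)^(1/b) = (92.2/20.4)^(1/1.64) = 2.509 m
h = 0.20 + 2.509 = 2.709 m

2.71 m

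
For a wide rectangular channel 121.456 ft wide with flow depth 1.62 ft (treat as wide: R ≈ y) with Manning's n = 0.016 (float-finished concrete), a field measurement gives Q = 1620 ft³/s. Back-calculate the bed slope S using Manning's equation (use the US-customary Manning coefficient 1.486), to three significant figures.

A = b·y = 121.456 × 1.62 = 196.8 ft²
Wide channel: R ≈ y = 1.62 ft
S = (Q·n / (1.486·A·R^(2/3)))² = (1620×0.016 / (1.486×196.8×1.379))² = 0.004131

0.00413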